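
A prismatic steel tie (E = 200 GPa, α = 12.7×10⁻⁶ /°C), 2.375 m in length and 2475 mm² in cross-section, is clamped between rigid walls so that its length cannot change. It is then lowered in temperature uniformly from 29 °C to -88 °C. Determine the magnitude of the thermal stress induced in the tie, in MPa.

The supports are rigid, so the total axial strain is zero. The restrained thermal strain is ε = αΔT = 12.7×10⁻⁶ × 117 = 1485.9×10⁻⁶.
Hence σ = E·αΔT = 200×10³ × 1485.9×10⁻⁶ = 297.2 MPa, tensile.

σ ≈ 297 MPa (tensile)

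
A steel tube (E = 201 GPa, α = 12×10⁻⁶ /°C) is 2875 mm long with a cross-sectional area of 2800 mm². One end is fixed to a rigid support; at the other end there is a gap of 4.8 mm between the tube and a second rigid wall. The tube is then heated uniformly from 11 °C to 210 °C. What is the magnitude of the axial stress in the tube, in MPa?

σ ≈ 144 MPa (compressive)

If the wall were absent the tube would grow by αΔT L = 12×10⁻⁶ × 199 × 2875 = 6.865 mm.
This exceeds the 4.8 mm gap, so the wall pushes back. The portion of expansion that must be recovered elastically is δ_free − gap = 6.865 − 4.8 = 2.066 mm.
So σ = E(δ_free − g)/L = 201×10³ × 2.066/2875 = 144.4 MPa.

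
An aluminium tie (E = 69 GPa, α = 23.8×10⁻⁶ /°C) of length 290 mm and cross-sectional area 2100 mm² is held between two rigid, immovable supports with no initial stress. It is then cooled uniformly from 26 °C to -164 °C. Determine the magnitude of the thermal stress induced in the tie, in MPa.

With length fixed, the mechanical strain must cancel the thermal strain αΔT = 23.8×10⁻⁶ × 190 = 4522×10⁻⁶.
σ = EαΔT = 69×10³ × 23.8×10⁻⁶ × 190 = 312 MPa (tensile; the tie is trying to contract).

σ ≈ 312 MPa (tensile)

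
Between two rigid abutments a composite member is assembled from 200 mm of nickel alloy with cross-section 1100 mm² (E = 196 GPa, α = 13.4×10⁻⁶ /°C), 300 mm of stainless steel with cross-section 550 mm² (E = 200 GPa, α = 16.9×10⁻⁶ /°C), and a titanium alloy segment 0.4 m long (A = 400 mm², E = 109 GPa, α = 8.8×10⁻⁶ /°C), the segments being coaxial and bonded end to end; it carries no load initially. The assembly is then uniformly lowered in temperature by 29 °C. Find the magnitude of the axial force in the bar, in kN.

If the supports were absent, the total length change would be Σ αᵢΔT Lᵢ = 13.4×10⁻⁶×29×200 + 16.9×10⁻⁶×29×300 + 8.8×10⁻⁶×29×400 = 0.3268 mm.
The rigid supports impose zero overall length change; the single axial force P common to all segments must satisfy P Σ Lᵢ/(AᵢEᵢ) = δ_free.
Σ Lᵢ/(AᵢEᵢ) = 200/(1100×196×10³) + 300/(550×200×10³) + 400/(400×109×10³) = 1.283×10⁻⁵ mm/N.
So P = 0.3268 / 1.283×10⁻⁵ = 25.48 kN, tensile.

P ≈ 25.5 kN (tensile)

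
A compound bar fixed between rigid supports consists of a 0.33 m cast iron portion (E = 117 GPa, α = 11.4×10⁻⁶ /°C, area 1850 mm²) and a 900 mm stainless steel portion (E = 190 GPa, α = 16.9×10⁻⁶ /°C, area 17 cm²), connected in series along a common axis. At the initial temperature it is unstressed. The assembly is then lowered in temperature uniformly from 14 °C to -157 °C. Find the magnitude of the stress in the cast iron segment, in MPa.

σ ≈ 407 MPa (tensile)

If the supports were absent, the total length change would be Σ αᵢΔT Lᵢ = 11.4×10⁻⁶×171×330 + 16.9×10⁻⁶×171×900 = 3.244 mm.
Since the ends are fixed, an axial force P builds up, equal in every segment, with P · Σ Lᵢ/(AᵢEᵢ) = δ_free.
The series flexibility is Σ Lᵢ/(AᵢEᵢ) = 330/(1850×117×10³) + 900/(1700×190×10³) = 4.311×10⁻⁶ mm/N.
So P = 3.244 / 4.311×10⁻⁶ = 752.5 kN, tensile.
σ_{cast iron} = P / A = 752500 / 1850 = 406.8 MPa.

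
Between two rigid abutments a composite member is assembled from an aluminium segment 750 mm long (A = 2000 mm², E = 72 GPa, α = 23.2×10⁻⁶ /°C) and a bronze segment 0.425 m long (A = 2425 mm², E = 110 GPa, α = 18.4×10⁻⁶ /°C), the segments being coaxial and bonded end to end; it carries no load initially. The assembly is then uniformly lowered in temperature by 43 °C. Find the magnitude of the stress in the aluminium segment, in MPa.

If the supports were absent, the total length change would be Σ αᵢΔT Lᵢ = 23.2×10⁻⁶×43×750 + 18.4×10⁻⁶×43×425 = 1.084 mm.
Since the ends are fixed, an axial force P builds up, equal in every segment, with P · Σ Lᵢ/(AᵢEᵢ) = δ_free.
The series flexibility is Σ Lᵢ/(AᵢEᵢ) = 750/(2000×72×10³) + 425/(2425×110×10³) = 6.802×10⁻⁶ mm/N.
Hence P = δ_free / Σ(L/AE) = 1.084/6.802×10⁻⁶ = 159.4 kN (tensile).
σ_{aluminium} = P / A = 159400 / 2000 = 79.72 MPa.

σ ≈ 79.7 MPa (tensile)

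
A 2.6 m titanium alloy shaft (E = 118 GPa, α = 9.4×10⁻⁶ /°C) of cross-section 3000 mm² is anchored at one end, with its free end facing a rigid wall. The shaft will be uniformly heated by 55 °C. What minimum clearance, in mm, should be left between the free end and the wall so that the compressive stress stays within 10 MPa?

g ≈ 1.12 mm

Free expansion if unrestrained: δ_free = αΔT L = 9.4×10⁻⁶ × 55 × 2600 = 1.344 mm.
At the allowable stress the elastic shortening the wall may impose is σL/E = 10 × 2600 / (118×10³) = 0.2203 mm.
So the gap has to take up the difference, g_min = δ_free − σL/E = 1.344 − 0.2203 = 1.124 mm.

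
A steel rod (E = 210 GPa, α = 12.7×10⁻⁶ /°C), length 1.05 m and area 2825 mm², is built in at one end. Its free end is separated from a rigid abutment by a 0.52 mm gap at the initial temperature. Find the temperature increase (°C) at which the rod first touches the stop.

ΔT ≈ 39 °C

The gap closes when αΔT L = 0.52 mm, since the rod is still unstressed at that instant.
ΔT = 0.52 / (12.7×10⁻⁶ × 1050) = 39 °C.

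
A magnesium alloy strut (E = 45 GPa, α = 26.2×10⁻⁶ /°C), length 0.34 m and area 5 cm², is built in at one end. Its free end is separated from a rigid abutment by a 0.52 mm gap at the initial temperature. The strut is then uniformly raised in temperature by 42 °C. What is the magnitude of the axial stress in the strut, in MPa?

Free thermal elongation = αΔT L = 26.2×10⁻⁶ × 42 × 340 = 0.3741 mm.
Since δ_free = 0.374 mm is less than the 0.52 mm gap, the strut never touches the wall. No axial force develops.

σ ≈ 0 MPa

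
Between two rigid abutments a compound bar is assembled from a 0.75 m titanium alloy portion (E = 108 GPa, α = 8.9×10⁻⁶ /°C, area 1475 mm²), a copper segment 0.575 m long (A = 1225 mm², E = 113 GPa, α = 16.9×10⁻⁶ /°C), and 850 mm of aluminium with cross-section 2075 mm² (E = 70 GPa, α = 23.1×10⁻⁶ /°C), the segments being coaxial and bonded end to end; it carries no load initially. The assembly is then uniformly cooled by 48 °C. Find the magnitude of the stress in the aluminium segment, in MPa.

σ ≈ 56.6 MPa (tensile)

Free thermal contraction of the whole bar: Σ αᵢΔT Lᵢ = 8.9×10⁻⁶×48×750 + 16.9×10⁻⁶×48×575 + 23.1×10⁻⁶×48×850 = 1.729 mm.
The walls prevent any net length change, so an axial force P (same in every segment) develops. Compatibility: P · Σ Lᵢ/(AᵢEᵢ) = δ_free.
Σ Lᵢ/(AᵢEᵢ) = 750/(1475×108×10³) + 575/(1225×113×10³) + 850/(2075×70×10³) = 1.471×10⁻⁵ mm/N.
P = 1.729 / 1.471×10⁻⁵ = 117500 N = 117.5 kN, tensile.
σ_{aluminium} = P / A = 117500 / 2075 = 56.64 MPa.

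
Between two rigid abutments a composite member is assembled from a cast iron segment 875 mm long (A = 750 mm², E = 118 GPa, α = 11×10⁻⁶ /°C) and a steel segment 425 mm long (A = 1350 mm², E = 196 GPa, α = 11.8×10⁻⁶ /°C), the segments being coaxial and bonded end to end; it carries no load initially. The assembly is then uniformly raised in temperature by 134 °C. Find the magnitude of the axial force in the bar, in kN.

If the supports were absent, the total length change would be Σ αᵢΔT Lᵢ = 11×10⁻⁶×134×875 + 11.8×10⁻⁶×134×425 = 1.962 mm.
The walls prevent any net length change, so an axial force P (same in every segment) develops. Compatibility: P · Σ Lᵢ/(AᵢEᵢ) = δ_free.
Σ Lᵢ/(AᵢEᵢ) = 875/(750×118×10³) + 425/(1350×196×10³) = 1.149×10⁻⁵ mm/N.
Hence P = δ_free / Σ(L/AE) = 1.962/1.149×10⁻⁵ = 170.7 kN (compressive).

P ≈ 171 kN (compressive)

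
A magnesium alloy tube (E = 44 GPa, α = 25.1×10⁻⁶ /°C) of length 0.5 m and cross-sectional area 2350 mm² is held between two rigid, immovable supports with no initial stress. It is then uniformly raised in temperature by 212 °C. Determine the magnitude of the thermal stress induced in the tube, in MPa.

σ ≈ 234 MPa (compressive)

The supports are rigid, so the total axial strain is zero. The restrained thermal strain is ε = αΔT = 25.1×10⁻⁶ × 212 = 5321.2×10⁻⁶.
The stress required to suppress this strain is σ = Eε = 44×10³ × 5321.2×10⁻⁶ = 234.1 MPa, compressive since the tube is trying to expand.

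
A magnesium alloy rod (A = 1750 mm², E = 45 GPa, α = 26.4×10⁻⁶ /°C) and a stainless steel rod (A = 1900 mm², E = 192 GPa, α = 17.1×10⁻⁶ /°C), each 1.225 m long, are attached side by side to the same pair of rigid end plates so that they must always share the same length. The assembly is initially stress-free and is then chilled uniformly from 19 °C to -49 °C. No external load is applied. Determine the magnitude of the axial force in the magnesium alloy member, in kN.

P ≈ 41 kN (tensile in the magnesium alloy)

Both members must finish at the same length. With the larger α, the magnesium alloy tends to over-contract; the plates restrain it, putting the magnesium alloy in tension and the stainless steel in compression. With no external load the two internal forces are equal and opposite, magnitude P.
Setting the final lengths equal and cancelling L: (α₁ − α₂)ΔT = P/(A₁E₁) + P/(A₂E₂).
|α₁ − α₂|·ΔT = 9.3×10⁻⁶ × 68 = 0.0006324.
1/(A₁E₁) + 1/(A₂E₂) = 1/(1750×45×10³) + 1/(1900×192×10³) = 1.544×10⁻⁸ N⁻¹.
So P = 0.0006324 / 1.544×10⁻⁸ = 40.96 kN.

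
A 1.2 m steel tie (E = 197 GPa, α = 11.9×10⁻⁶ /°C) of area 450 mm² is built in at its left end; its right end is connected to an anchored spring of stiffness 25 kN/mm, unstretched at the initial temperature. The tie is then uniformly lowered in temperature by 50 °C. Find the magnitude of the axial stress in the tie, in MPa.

σ ≈ 29.6 MPa (tensile)

The unrestrained thermal change is αΔT L = 11.9×10⁻⁶ × 50 × 1200 = 0.714 mm.
With a force P in the spring, the elastic change of the tie is PL/(AE) and that of the spring is P/k; compatibility requires their sum to equal δ_free.
So P = δ_free / [L/(AE) + 1/k] = 0.714 / [ 1200/(450×197×10³) + 1/(25×10³) ].
P = 0.714 / 5.354×10⁻⁵ = 13340 N.
σ = P/A = 13340/450 = 29.64 MPa.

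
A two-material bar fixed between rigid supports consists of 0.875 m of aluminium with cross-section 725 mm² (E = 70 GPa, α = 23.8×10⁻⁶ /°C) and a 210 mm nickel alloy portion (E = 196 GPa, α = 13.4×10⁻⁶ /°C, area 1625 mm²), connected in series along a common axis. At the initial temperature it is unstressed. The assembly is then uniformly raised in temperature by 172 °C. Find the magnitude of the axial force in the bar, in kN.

P ≈ 227 kN (compressive)

With the walls removed the bar would change length by δ_free = Σ αᵢΔT Lᵢ = 23.8×10⁻⁶×172×875 + 13.4×10⁻⁶×172×210 = 4.066 mm.
The walls prevent any net length change, so an axial force P (same in every segment) develops. Compatibility: P · Σ Lᵢ/(AᵢEᵢ) = δ_free.
Σ Lᵢ/(AᵢEᵢ) = 875/(725×70×10³) + 210/(1625×196×10³) = 1.79×10⁻⁵ mm/N.
Hence P = δ_free / Σ(L/AE) = 4.066/1.79×10⁻⁵ = 227.1 kN (compressive).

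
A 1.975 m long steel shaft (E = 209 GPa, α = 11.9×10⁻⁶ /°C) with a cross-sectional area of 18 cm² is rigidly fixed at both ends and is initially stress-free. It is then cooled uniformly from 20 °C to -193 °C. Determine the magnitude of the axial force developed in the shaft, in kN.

Full restraint means ε = 0, so the stress is σ = EαΔT = 209×10³ × 11.9×10⁻⁶ × 213 = 529.8 MPa.
Then P = σA = 529.8 × 1800 mm² = 953.6 kN, tensile.

P ≈ 954 kN (tensile)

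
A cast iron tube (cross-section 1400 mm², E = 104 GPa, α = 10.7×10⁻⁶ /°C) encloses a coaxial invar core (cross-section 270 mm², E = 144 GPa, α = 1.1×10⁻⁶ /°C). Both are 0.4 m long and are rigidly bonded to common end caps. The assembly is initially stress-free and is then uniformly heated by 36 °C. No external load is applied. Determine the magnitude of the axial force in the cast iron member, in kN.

The cast iron has the larger α, so on heating it would change length more than the invar if both were free. The rigid plates force a common final length, so the cast iron is put into compression and the invar into tension, with equal and opposite forces P (no external load).
Equating the net (thermal + elastic) strains gives |α₁ − α₂|·ΔT = P·[1/(A₁E₁) + 1/(A₂E₂)].
|α₁ − α₂|·ΔT = 9.6×10⁻⁶ × 36 = 0.0003456.
1/(A₁E₁) + 1/(A₂E₂) = 1/(1400×104×10³) + 1/(270×144×10³) = 3.259×10⁻⁸ N⁻¹.
P = 0.0003456 / 3.259×10⁻⁸ = 10610 N = 10.61 kN.

P ≈ 10.6 kN (compressive in the cast iron)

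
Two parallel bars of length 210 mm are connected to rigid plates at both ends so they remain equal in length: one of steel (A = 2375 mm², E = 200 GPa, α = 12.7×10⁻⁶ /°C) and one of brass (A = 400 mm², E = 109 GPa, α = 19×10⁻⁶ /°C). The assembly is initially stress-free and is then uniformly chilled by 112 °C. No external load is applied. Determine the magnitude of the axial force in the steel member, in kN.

Equilibrium of a rigid end plate with no external load gives equal and opposite internal forces ±P in the two members. Since α_{brass} > α_{steel}, cooling drives the brass into tension and the steel into compression.
Setting the final lengths equal and cancelling L: (α₁ − α₂)ΔT = P/(A₁E₁) + P/(A₂E₂).
|α₁ − α₂|·ΔT = 6.3×10⁻⁶ × 112 = 0.0007056.
1/(A₁E₁) + 1/(A₂E₂) = 1/(2375×200×10³) + 1/(400×109×10³) = 2.504×10⁻⁸ N⁻¹.
So P = 0.0007056 / 2.504×10⁻⁸ = 28.18 kN.

P ≈ 28.2 kN (compressive in the steel)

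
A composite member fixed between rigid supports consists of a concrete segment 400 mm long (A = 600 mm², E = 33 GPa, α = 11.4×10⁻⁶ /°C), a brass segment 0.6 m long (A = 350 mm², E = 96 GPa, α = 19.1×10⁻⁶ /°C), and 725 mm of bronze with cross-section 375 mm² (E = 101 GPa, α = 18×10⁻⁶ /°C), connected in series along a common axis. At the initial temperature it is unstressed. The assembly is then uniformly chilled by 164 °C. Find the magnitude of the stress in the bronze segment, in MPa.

If the supports were absent, the total length change would be Σ αᵢΔT Lᵢ = 11.4×10⁻⁶×164×400 + 19.1×10⁻⁶×164×600 + 18×10⁻⁶×164×725 = 4.767 mm.
The walls prevent any net length change, so an axial force P (same in every segment) develops. Compatibility: P · Σ Lᵢ/(AᵢEᵢ) = δ_free.
Σ Lᵢ/(AᵢEᵢ) = 400/(600×33×10³) + 600/(350×96×10³) + 725/(375×101×10³) = 5.72×10⁻⁵ mm/N.
Hence P = δ_free / Σ(L/AE) = 4.767/5.72×10⁻⁵ = 83.35 kN (tensile).
σ_{bronze} = P / A = 83350 / 375 = 222.3 MPa.

σ ≈ 222 MPa (tensile)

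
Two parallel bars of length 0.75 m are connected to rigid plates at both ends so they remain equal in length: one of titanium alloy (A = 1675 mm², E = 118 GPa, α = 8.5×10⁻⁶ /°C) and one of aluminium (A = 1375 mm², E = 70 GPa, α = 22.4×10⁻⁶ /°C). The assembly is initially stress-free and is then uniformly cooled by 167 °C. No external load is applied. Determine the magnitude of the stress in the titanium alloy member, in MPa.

σ ≈ 89.7 MPa (compressive)

Both members must finish at the same length. With the larger α, the aluminium tends to over-contract; the plates restrain it, putting the aluminium in tension and the titanium alloy in compression. With no external load the two internal forces are equal and opposite, magnitude P.
Compatibility of the two members (thermal + elastic change equal): (α₁ − α₂)ΔT = P·[1/(A₁E₁) + 1/(A₂E₂)].
|α₁ − α₂|·ΔT = 13.9×10⁻⁶ × 167 = 0.002321.
1/(A₁E₁) + 1/(A₂E₂) = 1/(1675×118×10³) + 1/(1375×70×10³) = 1.545×10⁻⁸ N⁻¹.
P = 0.002321 / 1.545×10⁻⁸ = 150300 N = 150.3 kN.
σ_{titanium alloy} = P/A₁ = 150300/1675 = 89.7 MPa, compressive.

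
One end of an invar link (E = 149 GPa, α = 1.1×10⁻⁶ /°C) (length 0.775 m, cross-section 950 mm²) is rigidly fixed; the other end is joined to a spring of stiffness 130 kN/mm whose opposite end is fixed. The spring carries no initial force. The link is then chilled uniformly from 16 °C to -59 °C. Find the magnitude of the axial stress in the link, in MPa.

σ ≈ 5.11 MPa (tensile)

Free thermal contraction: δ_free = αΔT L = 1.1×10⁻⁶ × 75 × 775 = 0.06394 mm.
With a force P in the spring, the elastic change of the link is PL/(AE) and that of the spring is P/k; compatibility requires their sum to equal δ_free.
So P = δ_free / [L/(AE) + 1/k] = 0.06394 / [ 775/(950×149×10³) + 1/(130×10³) ].
P = 0.06394 / 1.317×10⁻⁵ = 4856 N.
σ = P/A = 4856/950 = 5.111 MPa.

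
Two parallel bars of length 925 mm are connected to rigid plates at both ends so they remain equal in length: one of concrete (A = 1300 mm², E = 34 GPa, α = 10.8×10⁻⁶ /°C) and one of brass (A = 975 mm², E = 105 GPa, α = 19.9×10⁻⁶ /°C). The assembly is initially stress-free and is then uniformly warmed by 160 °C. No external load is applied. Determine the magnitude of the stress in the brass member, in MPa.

σ ≈ 46.1 MPa (compressive)

Equilibrium of a rigid end plate with no external load gives equal and opposite internal forces ±P in the two members. Since α_{brass} > α_{concrete}, heating drives the brass into compression and the concrete into tension.
Compatibility of the two members (thermal + elastic change equal): (α₁ − α₂)ΔT = P·[1/(A₁E₁) + 1/(A₂E₂)].
|α₁ − α₂|·ΔT = 9.1×10⁻⁶ × 160 = 0.001456.
1/(A₁E₁) + 1/(A₂E₂) = 1/(1300×34×10³) + 1/(975×105×10³) = 3.239×10⁻⁸ N⁻¹.
So P = 0.001456 / 3.239×10⁻⁸ = 44.95 kN.
σ_{brass} = P/A₂ = 44950/975 = 46.1 MPa, compressive.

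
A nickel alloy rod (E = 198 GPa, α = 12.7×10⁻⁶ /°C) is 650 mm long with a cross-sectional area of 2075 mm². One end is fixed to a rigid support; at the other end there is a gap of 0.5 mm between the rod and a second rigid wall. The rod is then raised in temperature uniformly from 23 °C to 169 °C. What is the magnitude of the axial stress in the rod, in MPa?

Unrestrained expansion: δ_free = αΔT L = 12.7×10⁻⁶ × 146 × 650 = 1.205 mm.
After closing the 0.5 mm clearance, 1.205 − 0.5 = 0.7052 mm of expansion remains to be suppressed by the wall.
Compatibility: PL/(AE) = 0.7052 mm, so σ = P/A = E × (0.7052/650) = 214.8 MPa.

σ ≈ 215 MPa (compressive)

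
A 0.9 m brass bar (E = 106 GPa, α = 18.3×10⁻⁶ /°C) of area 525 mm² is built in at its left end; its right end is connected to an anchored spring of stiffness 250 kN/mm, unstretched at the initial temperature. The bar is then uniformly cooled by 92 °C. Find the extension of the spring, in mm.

The unrestrained thermal change is αΔT L = 18.3×10⁻⁶ × 92 × 900 = 1.515 mm.
With a force P in the spring, the elastic change of the bar is PL/(AE) and that of the spring is P/k; compatibility requires their sum to equal δ_free.
So P = δ_free / [L/(AE) + 1/k] = 1.515 / [ 900/(525×106×10³) + 1/(250×10³) ].
P = 1.515 / 2.017×10⁻⁵ = 75110 N.
Spring extension = P/k = 75110/(250×10³) = 0.3005 mm.

δ ≈ 0.3 mm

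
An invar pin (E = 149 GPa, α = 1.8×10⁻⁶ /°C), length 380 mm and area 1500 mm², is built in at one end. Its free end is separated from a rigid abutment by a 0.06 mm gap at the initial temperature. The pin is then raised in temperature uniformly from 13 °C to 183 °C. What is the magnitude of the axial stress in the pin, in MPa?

σ ≈ 22.1 MPa (compressive)

Free thermal elongation = αΔT L = 1.8×10⁻⁶ × 170 × 380 = 0.1163 mm.
After closing the 0.06 mm clearance, 0.1163 − 0.06 = 0.05628 mm of expansion remains to be suppressed by the wall.
That suppressed elongation corresponds to σ = E·Δ/L = 149×10³ × 0.05628/380 = 22.07 MPa.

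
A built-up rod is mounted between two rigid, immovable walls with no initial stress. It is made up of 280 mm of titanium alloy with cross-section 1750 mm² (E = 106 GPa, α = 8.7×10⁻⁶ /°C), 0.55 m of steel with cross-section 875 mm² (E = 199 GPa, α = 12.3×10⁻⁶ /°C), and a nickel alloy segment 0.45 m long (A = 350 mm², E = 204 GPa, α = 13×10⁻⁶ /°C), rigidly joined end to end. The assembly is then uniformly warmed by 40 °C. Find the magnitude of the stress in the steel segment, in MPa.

With the walls removed the bar would change length by δ_free = Σ αᵢΔT Lᵢ = 8.7×10⁻⁶×40×280 + 12.3×10⁻⁶×40×550 + 13×10⁻⁶×40×450 = 0.602 mm.
The walls prevent any net length change, so an axial force P (same in every segment) develops. Compatibility: P · Σ Lᵢ/(AᵢEᵢ) = δ_free.
The series flexibility is Σ Lᵢ/(AᵢEᵢ) = 280/(1750×106×10³) + 550/(875×199×10³) + 450/(350×204×10³) = 1.097×10⁻⁵ mm/N.
P = 0.602 / 1.097×10⁻⁵ = 54880 N = 54.88 kN, compressive.
σ_{steel} = P / A = 54880 / 875 = 62.72 MPa.

σ ≈ 62.7 MPa (compressive)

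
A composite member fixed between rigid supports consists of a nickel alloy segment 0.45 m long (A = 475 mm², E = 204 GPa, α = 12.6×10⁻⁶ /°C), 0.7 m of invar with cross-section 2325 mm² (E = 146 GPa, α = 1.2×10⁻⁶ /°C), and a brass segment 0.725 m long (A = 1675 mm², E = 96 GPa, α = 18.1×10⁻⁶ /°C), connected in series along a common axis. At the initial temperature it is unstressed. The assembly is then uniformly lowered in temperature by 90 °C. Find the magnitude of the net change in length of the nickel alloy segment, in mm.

If the supports were absent, the total length change would be Σ αᵢΔT Lᵢ = 12.6×10⁻⁶×90×450 + 1.2×10⁻⁶×90×700 + 18.1×10⁻⁶×90×725 = 1.767 mm.
The rigid supports impose zero overall length change; the single axial force P common to all segments must satisfy P Σ Lᵢ/(AᵢEᵢ) = δ_free.
The series flexibility is Σ Lᵢ/(AᵢEᵢ) = 450/(475×204×10³) + 700/(2325×146×10³) + 725/(1675×96×10³) = 1.121×10⁻⁵ mm/N.
So P = 1.767 / 1.121×10⁻⁵ = 157.6 kN, tensile.
For the nickel alloy segment, free thermal change = 12.6×10⁻⁶×90×450 = 0.5103 mm and elastic change from P = 157600×450/(475×204×10³) = 0.7317 mm; these oppose, so the net change is 0.221 mm (segment lengthens).

|ΔL| ≈ 0.221 mm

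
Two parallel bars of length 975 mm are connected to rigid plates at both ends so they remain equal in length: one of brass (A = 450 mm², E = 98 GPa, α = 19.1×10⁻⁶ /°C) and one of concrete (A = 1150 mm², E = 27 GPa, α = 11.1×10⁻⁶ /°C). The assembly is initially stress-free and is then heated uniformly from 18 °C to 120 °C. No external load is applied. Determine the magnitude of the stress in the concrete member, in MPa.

Equilibrium of a rigid end plate with no external load gives equal and opposite internal forces ±P in the two members. Since α_{brass} > α_{concrete}, heating drives the brass into compression and the concrete into tension.
Setting the final lengths equal and cancelling L: (α₁ − α₂)ΔT = P/(A₁E₁) + P/(A₂E₂).
|α₁ − α₂|·ΔT = 8×10⁻⁶ × 102 = 0.000816.
1/(A₁E₁) + 1/(A₂E₂) = 1/(450×98×10³) + 1/(1150×27×10³) = 5.488×10⁻⁸ N⁻¹.
So P = 0.000816 / 5.488×10⁻⁸ = 14.87 kN.
σ_{concrete} = P/A₂ = 14870/1150 = 12.93 MPa, tensile.

σ ≈ 12.9 MPa (tensile)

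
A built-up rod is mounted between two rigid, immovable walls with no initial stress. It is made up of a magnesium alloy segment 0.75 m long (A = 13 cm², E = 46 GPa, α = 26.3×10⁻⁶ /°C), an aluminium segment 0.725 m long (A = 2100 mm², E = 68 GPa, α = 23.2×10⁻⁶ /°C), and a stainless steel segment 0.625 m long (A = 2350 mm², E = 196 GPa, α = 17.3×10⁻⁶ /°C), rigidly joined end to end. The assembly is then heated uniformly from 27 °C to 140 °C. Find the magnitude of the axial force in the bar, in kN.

P ≈ 282 kN (compressive)

With the walls removed the bar would change length by δ_free = Σ αᵢΔT Lᵢ = 26.3×10⁻⁶×113×750 + 23.2×10⁻⁶×113×725 + 17.3×10⁻⁶×113×625 = 5.351 mm.
The walls prevent any net length change, so an axial force P (same in every segment) develops. Compatibility: P · Σ Lᵢ/(AᵢEᵢ) = δ_free.
Σ Lᵢ/(AᵢEᵢ) = 750/(1300×46×10³) + 725/(2100×68×10³) + 625/(2350×196×10³) = 1.898×10⁻⁵ mm/N.
P = 5.351 / 1.898×10⁻⁵ = 282000 N = 282 kN, compressive.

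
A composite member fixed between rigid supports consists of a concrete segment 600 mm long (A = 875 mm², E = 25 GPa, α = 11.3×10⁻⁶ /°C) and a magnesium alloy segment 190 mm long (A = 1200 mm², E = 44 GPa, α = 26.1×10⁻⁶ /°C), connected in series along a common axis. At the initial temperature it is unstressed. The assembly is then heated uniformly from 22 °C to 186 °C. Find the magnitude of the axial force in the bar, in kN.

P ≈ 62 kN (compressive)

With the walls removed the bar would change length by δ_free = Σ αᵢΔT Lᵢ = 11.3×10⁻⁶×164×600 + 26.1×10⁻⁶×164×190 = 1.925 mm.
Since the ends are fixed, an axial force P builds up, equal in every segment, with P · Σ Lᵢ/(AᵢEᵢ) = δ_free.
Σ Lᵢ/(AᵢEᵢ) = 600/(875×25×10³) + 190/(1200×44×10³) = 3.103×10⁻⁵ mm/N.
Hence P = δ_free / Σ(L/AE) = 1.925/3.103×10⁻⁵ = 62.05 kN (compressive).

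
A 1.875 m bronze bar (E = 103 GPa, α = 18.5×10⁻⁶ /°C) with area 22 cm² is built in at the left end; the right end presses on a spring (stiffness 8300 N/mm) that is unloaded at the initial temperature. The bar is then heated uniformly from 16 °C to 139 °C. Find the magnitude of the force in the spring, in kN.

If the spring were absent the bar would lengthen by αΔT L = 18.5×10⁻⁶ × 123 × 1875 = 4.267 mm.
With a force P in the spring, the elastic change of the bar is PL/(AE) and that of the spring is P/k; compatibility requires their sum to equal δ_free.
So P = δ_free / [L/(AE) + 1/k] = 4.267 / [ 1875/(2200×103×10³) + 1/(8300) ].
P = 4.267 / 0.0001288 = 33140 N.

P ≈ 33.1 kN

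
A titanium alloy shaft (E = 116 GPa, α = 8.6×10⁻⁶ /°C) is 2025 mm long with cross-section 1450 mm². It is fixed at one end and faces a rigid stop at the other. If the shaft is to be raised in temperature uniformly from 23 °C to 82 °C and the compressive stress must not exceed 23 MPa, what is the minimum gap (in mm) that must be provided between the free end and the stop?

g ≈ 0.626 mm

Free expansion if unrestrained: δ_free = αΔT L = 8.6×10⁻⁶ × 59 × 2025 = 1.027 mm.
A stress of 23 MPa corresponds to the wall pushing the shaft back by σL/E = 23×2025/(116×10³) = 0.4015 mm.
So the gap has to take up the difference, g_min = δ_free − σL/E = 1.027 − 0.4015 = 0.626 mm.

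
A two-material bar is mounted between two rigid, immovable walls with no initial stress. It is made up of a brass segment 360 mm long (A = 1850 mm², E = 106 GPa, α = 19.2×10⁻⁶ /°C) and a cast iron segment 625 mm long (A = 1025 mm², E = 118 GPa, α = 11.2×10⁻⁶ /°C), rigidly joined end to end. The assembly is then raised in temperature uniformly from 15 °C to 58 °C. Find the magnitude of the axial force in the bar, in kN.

P ≈ 85.4 kN (compressive)

If the supports were absent, the total length change would be Σ αᵢΔT Lᵢ = 19.2×10⁻⁶×43×360 + 11.2×10⁻⁶×43×625 = 0.5982 mm.
Since the ends are fixed, an axial force P builds up, equal in every segment, with P · Σ Lᵢ/(AᵢEᵢ) = δ_free.
Σ Lᵢ/(AᵢEᵢ) = 360/(1850×106×10³) + 625/(1025×118×10³) = 7.003×10⁻⁶ mm/N.
Hence P = δ_free / Σ(L/AE) = 0.5982/7.003×10⁻⁶ = 85.42 kN (compressive).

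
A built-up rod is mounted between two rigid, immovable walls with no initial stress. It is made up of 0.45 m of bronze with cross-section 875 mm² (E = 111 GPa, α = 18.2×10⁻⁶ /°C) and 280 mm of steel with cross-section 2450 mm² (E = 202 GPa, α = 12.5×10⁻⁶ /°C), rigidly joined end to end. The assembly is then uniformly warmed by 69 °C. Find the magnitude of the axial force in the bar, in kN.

P ≈ 155 kN (compressive)

Free thermal expansion of the whole bar: Σ αᵢΔT Lᵢ = 18.2×10⁻⁶×69×450 + 12.5×10⁻⁶×69×280 = 0.8066 mm.
Since the ends are fixed, an axial force P builds up, equal in every segment, with P · Σ Lᵢ/(AᵢEᵢ) = δ_free.
The series flexibility is Σ Lᵢ/(AᵢEᵢ) = 450/(875×111×10³) + 280/(2450×202×10³) = 5.199×10⁻⁶ mm/N.
So P = 0.8066 / 5.199×10⁻⁶ = 155.1 kN, compressive.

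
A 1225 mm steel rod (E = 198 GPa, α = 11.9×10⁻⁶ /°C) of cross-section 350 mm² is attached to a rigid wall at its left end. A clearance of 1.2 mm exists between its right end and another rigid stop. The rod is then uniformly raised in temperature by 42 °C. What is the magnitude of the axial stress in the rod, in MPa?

σ ≈ 0 MPa

Free thermal elongation = αΔT L = 11.9×10⁻⁶ × 42 × 1225 = 0.6123 mm.
Since δ_free = 0.612 mm is less than the 1.2 mm gap, the rod never touches the wall. No axial force develops.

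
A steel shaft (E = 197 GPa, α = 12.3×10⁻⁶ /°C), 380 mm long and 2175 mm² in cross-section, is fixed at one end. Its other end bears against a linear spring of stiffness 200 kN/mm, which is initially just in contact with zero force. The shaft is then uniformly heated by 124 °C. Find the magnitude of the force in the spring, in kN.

The unrestrained thermal change is αΔT L = 12.3×10⁻⁶ × 124 × 380 = 0.5796 mm.
With a force P in the spring, the elastic change of the shaft is PL/(AE) and that of the spring is P/k; compatibility requires their sum to equal δ_free.
P [ L/(AE) + 1/k ] = δ_free → P [ 380/(2175×197×10³) + 1/(200×10³) ] = 0.5796.
P = 0.5796 / 5.887×10⁻⁶ = 98450 N.

P ≈ 98.5 kN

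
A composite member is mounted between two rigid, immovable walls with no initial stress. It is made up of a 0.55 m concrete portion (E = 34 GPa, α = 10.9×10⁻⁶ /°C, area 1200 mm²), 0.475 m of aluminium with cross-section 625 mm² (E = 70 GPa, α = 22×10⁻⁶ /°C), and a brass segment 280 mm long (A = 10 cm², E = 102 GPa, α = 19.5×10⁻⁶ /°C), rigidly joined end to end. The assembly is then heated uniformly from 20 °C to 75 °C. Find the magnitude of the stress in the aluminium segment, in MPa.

σ ≈ 71.2 MPa (compressive)

With the walls removed the bar would change length by δ_free = Σ αᵢΔT Lᵢ = 10.9×10⁻⁶×55×550 + 22×10⁻⁶×55×475 + 19.5×10⁻⁶×55×280 = 1.205 mm.
Since the ends are fixed, an axial force P builds up, equal in every segment, with P · Σ Lᵢ/(AᵢEᵢ) = δ_free.
Σ Lᵢ/(AᵢEᵢ) = 550/(1200×34×10³) + 475/(625×70×10³) + 280/(1000×102×10³) = 2.708×10⁻⁵ mm/N.
Hence P = δ_free / Σ(L/AE) = 1.205/2.708×10⁻⁵ = 44.49 kN (compressive).
σ_{aluminium} = P / A = 44490 / 625 = 71.18 MPa.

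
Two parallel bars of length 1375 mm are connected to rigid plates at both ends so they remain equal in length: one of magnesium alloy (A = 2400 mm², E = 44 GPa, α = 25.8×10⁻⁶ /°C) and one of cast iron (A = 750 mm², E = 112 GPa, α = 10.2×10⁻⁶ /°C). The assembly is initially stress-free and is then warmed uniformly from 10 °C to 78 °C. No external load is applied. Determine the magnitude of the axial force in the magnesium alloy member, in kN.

The magnesium alloy has the larger α, so on heating it would change length more than the cast iron if both were free. The rigid plates force a common final length, so the magnesium alloy is put into compression and the cast iron into tension, with equal and opposite forces P (no external load).
Equating the net (thermal + elastic) strains gives |α₁ − α₂|·ΔT = P·[1/(A₁E₁) + 1/(A₂E₂)].
|α₁ − α₂|·ΔT = 15.6×10⁻⁶ × 68 = 0.001061.
1/(A₁E₁) + 1/(A₂E₂) = 1/(2400×44×10³) + 1/(750×112×10³) = 2.137×10⁻⁸ N⁻¹.
So P = 0.001061 / 2.137×10⁻⁸ = 49.63 kN.

P ≈ 49.6 kN (compressive in the magnesium alloy)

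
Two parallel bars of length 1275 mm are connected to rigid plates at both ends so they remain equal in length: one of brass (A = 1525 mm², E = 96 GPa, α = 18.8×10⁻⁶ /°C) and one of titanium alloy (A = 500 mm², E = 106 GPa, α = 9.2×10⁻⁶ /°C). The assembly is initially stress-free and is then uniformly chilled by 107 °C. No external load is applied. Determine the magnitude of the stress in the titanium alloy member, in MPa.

σ ≈ 79.9 MPa (compressive)

The brass has the larger α, so on cooling it would change length more than the titanium alloy if both were free. The rigid plates force a common final length, so the brass is put into tension and the titanium alloy into compression, with equal and opposite forces P (no external load).
Setting the final lengths equal and cancelling L: (α₁ − α₂)ΔT = P/(A₁E₁) + P/(A₂E₂).
|α₁ − α₂|·ΔT = 9.6×10⁻⁶ × 107 = 0.001027.
1/(A₁E₁) + 1/(A₂E₂) = 1/(1525×96×10³) + 1/(500×106×10³) = 2.57×10⁻⁸ N⁻¹.
So P = 0.001027 / 2.57×10⁻⁸ = 39.97 kN.
σ_{titanium alloy} = P/A₂ = 39970/500 = 79.94 MPa, compressive.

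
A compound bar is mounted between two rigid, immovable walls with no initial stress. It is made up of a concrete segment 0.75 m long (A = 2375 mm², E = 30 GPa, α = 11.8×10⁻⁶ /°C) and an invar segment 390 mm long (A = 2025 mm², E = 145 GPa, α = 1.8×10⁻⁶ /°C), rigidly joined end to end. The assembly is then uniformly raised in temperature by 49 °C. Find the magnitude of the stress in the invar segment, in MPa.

Free thermal expansion of the whole bar: Σ αᵢΔT Lᵢ = 11.8×10⁻⁶×49×750 + 1.8×10⁻⁶×49×390 = 0.468 mm.
The rigid supports impose zero overall length change; the single axial force P common to all segments must satisfy P Σ Lᵢ/(AᵢEᵢ) = δ_free.
The series flexibility is Σ Lᵢ/(AᵢEᵢ) = 750/(2375×30×10³) + 390/(2025×145×10³) = 1.185×10⁻⁵ mm/N.
P = 0.468 / 1.185×10⁻⁵ = 39480 N = 39.48 kN, compressive.
σ_{invar} = P / A = 39480 / 2025 = 19.5 MPa.

σ ≈ 19.5 MPa (compressive)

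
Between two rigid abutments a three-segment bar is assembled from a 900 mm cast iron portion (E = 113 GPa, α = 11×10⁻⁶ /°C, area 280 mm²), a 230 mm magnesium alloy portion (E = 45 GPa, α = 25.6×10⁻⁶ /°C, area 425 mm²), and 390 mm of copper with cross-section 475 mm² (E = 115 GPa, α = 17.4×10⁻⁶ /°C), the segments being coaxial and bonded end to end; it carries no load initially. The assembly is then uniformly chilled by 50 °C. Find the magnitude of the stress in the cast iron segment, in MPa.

If the supports were absent, the total length change would be Σ αᵢΔT Lᵢ = 11×10⁻⁶×50×900 + 25.6×10⁻⁶×50×230 + 17.4×10⁻⁶×50×390 = 1.129 mm.
The rigid supports impose zero overall length change; the single axial force P common to all segments must satisfy P Σ Lᵢ/(AᵢEᵢ) = δ_free.
Σ Lᵢ/(AᵢEᵢ) = 900/(280×113×10³) + 230/(425×45×10³) + 390/(475×115×10³) = 4.761×10⁻⁵ mm/N.
P = 1.129 / 4.761×10⁻⁵ = 23710 N = 23.71 kN, tensile.
σ_{cast iron} = P / A = 23710 / 280 = 84.67 MPa.

σ ≈ 84.7 MPa (tensile)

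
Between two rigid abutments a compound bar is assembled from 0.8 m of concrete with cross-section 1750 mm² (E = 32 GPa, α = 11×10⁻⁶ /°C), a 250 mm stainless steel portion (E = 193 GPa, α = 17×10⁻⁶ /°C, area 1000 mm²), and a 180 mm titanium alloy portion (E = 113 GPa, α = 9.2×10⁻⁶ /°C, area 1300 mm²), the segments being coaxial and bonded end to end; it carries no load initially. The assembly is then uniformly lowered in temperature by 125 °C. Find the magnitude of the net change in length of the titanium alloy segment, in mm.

Free thermal contraction of the whole bar: Σ αᵢΔT Lᵢ = 11×10⁻⁶×125×800 + 17×10⁻⁶×125×250 + 9.2×10⁻⁶×125×180 = 1.838 mm.
The walls prevent any net length change, so an axial force P (same in every segment) develops. Compatibility: P · Σ Lᵢ/(AᵢEᵢ) = δ_free.
The series flexibility is Σ Lᵢ/(AᵢEᵢ) = 800/(1750×32×10³) + 250/(1000×193×10³) + 180/(1300×113×10³) = 1.681×10⁻⁵ mm/N.
P = 1.838 / 1.681×10⁻⁵ = 109400 N = 109.4 kN, tensile.
For the titanium alloy segment, free thermal change = 9.2×10⁻⁶×125×180 = 0.207 mm and elastic change from P = 109400×180/(1300×113×10³) = 0.134 mm; these oppose, so the net change is 0.073 mm (segment shortens).

|ΔL| ≈ 0.073 mm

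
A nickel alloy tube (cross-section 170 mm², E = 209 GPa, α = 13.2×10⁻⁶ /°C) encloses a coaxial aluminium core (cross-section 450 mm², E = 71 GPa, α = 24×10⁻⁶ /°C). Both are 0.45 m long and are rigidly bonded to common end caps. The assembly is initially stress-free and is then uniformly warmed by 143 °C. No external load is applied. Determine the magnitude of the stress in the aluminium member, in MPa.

The aluminium has the larger α, so on heating it would change length more than the nickel alloy if both were free. The rigid plates force a common final length, so the aluminium is put into compression and the nickel alloy into tension, with equal and opposite forces P (no external load).
Setting the final lengths equal and cancelling L: (α₁ − α₂)ΔT = P/(A₁E₁) + P/(A₂E₂).
|α₁ − α₂|·ΔT = 10.8×10⁻⁶ × 143 = 0.001544.
1/(A₁E₁) + 1/(A₂E₂) = 1/(170×209×10³) + 1/(450×71×10³) = 5.944×10⁻⁸ N⁻¹.
P = 0.001544 / 5.944×10⁻⁸ = 25980 N = 25.98 kN.
σ_{aluminium} = P/A₂ = 25980/450 = 57.73 MPa, compressive.

σ ≈ 57.7 MPa (compressive)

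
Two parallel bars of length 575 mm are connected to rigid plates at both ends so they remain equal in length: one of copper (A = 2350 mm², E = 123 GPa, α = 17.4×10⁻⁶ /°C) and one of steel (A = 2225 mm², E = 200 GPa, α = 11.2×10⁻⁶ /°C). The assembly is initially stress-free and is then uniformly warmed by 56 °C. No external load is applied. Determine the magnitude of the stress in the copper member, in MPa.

Equilibrium of a rigid end plate with no external load gives equal and opposite internal forces ±P in the two members. Since α_{copper} > α_{steel}, heating drives the copper into compression and the steel into tension.
Equating the net (thermal + elastic) strains gives |α₁ − α₂|·ΔT = P·[1/(A₁E₁) + 1/(A₂E₂)].
|α₁ − α₂|·ΔT = 6.2×10⁻⁶ × 56 = 0.0003472.
1/(A₁E₁) + 1/(A₂E₂) = 1/(2350×123×10³) + 1/(2225×200×10³) = 5.707×10⁻⁹ N⁻¹.
P = 0.0003472 / 5.707×10⁻⁹ = 60840 N = 60.84 kN.
σ_{copper} = P/A₁ = 60840/2350 = 25.89 MPa, compressive.

σ ≈ 25.9 MPa (compressive)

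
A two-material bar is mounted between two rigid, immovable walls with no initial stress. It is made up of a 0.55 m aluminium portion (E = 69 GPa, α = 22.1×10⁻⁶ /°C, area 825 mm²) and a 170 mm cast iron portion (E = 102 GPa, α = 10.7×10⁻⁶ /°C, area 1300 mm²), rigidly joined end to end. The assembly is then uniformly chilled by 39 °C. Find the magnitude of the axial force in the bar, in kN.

P ≈ 49.8 kN (tensile)

With the walls removed the bar would change length by δ_free = Σ αᵢΔT Lᵢ = 22.1×10⁻⁶×39×550 + 10.7×10⁻⁶×39×170 = 0.545 mm.
Since the ends are fixed, an axial force P builds up, equal in every segment, with P · Σ Lᵢ/(AᵢEᵢ) = δ_free.
Σ Lᵢ/(AᵢEᵢ) = 550/(825×69×10³) + 170/(1300×102×10³) = 1.094×10⁻⁵ mm/N.
P = 0.545 / 1.094×10⁻⁵ = 49800 N = 49.8 kN, tensile.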